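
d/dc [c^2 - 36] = 2*c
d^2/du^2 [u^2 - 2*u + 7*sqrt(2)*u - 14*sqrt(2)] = 2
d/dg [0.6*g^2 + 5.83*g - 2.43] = 1.2*g + 5.83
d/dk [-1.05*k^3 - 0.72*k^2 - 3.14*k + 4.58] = -3.15*k^2 - 1.44*k - 3.14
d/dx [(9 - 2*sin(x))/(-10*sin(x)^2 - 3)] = 2*(-10*sin(x)^2 + 90*sin(x) + 3)*cos(x)/(10*sin(x)^2 + 3)^2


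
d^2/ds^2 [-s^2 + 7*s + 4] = -2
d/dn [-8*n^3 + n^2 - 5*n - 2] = -24*n^2 + 2*n - 5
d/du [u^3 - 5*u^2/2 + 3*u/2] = 3*u^2 - 5*u + 3/2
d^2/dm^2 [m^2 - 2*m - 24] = 2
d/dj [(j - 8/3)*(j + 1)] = 2*j - 5/3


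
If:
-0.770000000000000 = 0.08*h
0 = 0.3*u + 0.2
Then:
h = -9.62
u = -0.67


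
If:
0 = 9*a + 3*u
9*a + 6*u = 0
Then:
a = 0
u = 0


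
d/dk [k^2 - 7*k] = 2*k - 7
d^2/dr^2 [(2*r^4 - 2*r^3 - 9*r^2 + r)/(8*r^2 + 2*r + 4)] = 2*(16*r^6 + 12*r^5 + 27*r^4 + 49*r^3 + 126*r^2 - 24*r - 19)/(64*r^6 + 48*r^5 + 108*r^4 + 49*r^3 + 54*r^2 + 12*r + 8)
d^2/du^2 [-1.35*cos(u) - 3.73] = 1.35*cos(u)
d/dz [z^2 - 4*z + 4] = 2*z - 4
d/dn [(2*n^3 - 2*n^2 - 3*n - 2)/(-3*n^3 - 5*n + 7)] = (-6*n^4 - 38*n^3 + 34*n^2 - 28*n - 31)/(9*n^6 + 30*n^4 - 42*n^3 + 25*n^2 - 70*n + 49)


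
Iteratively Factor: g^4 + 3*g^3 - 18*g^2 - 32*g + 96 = (g + 4)*(g^3 - g^2 - 14*g + 24) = (g - 3)*(g + 4)*(g^2 + 2*g - 8) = (g - 3)*(g - 2)*(g + 4)*(g + 4)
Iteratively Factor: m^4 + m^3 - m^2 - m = (m + 1)*(m^3 - m) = (m - 1)*(m + 1)*(m^2 + m) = (m - 1)*(m + 1)^2*(m)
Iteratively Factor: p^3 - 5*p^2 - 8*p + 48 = (p + 3)*(p^2 - 8*p + 16) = (p - 4)*(p + 3)*(p - 4)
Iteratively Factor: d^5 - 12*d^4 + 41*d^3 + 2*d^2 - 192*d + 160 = (d - 4)*(d^4 - 8*d^3 + 9*d^2 + 38*d - 40) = (d - 4)*(d - 1)*(d^3 - 7*d^2 + 2*d + 40) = (d - 4)*(d - 1)*(d + 2)*(d^2 - 9*d + 20) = (d - 5)*(d - 4)*(d - 1)*(d + 2)*(d - 4)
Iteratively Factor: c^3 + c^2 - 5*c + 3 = (c - 1)*(c^2 + 2*c - 3) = (c - 1)*(c + 3)*(c - 1)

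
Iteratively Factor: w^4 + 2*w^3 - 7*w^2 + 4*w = (w + 4)*(w^3 - 2*w^2 + w) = (w - 1)*(w + 4)*(w^2 - w) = (w - 1)^2*(w + 4)*(w)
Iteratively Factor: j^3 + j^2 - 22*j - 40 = (j + 2)*(j^2 - j - 20) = (j + 2)*(j + 4)*(j - 5)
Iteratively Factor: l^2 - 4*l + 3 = (l - 3)*(l - 1)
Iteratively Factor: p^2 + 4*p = (p + 4)*(p)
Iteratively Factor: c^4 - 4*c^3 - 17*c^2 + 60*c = (c - 5)*(c^3 + c^2 - 12*c) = (c - 5)*(c + 4)*(c^2 - 3*c) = (c - 5)*(c - 3)*(c + 4)*(c)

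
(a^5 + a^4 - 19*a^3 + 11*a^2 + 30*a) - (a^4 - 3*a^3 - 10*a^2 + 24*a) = a^5 - 16*a^3 + 21*a^2 + 6*a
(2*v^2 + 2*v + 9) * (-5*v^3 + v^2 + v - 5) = -10*v^5 - 8*v^4 - 41*v^3 + v^2 - v - 45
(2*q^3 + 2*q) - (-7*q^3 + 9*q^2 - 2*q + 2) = 9*q^3 - 9*q^2 + 4*q - 2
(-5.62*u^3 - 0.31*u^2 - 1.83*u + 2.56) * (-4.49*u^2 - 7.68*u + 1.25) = 25.2338*u^5 + 44.5535*u^4 + 3.5725*u^3 + 2.1725*u^2 - 21.9483*u + 3.2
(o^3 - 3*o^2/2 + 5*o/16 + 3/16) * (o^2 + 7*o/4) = o^5 + o^4/4 - 37*o^3/16 + 47*o^2/64 + 21*o/64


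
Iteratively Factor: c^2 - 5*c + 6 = (c - 3)*(c - 2)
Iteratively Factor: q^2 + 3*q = (q + 3)*(q)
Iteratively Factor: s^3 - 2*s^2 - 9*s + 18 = (s - 2)*(s^2 - 9) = (s - 3)*(s - 2)*(s + 3)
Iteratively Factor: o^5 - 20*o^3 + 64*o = (o)*(o^4 - 20*o^2 + 64) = o*(o + 2)*(o^3 - 2*o^2 - 16*o + 32) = o*(o - 2)*(o + 2)*(o^2 - 16) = o*(o - 2)*(o + 2)*(o + 4)*(o - 4)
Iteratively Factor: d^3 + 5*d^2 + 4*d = (d + 1)*(d^2 + 4*d) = (d + 1)*(d + 4)*(d)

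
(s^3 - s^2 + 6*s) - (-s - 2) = s^3 - s^2 + 7*s + 2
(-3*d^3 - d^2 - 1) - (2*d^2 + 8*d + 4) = -3*d^3 - 3*d^2 - 8*d - 5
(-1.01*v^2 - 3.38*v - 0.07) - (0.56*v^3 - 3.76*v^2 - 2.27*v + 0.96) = -0.56*v^3 + 2.75*v^2 - 1.11*v - 1.03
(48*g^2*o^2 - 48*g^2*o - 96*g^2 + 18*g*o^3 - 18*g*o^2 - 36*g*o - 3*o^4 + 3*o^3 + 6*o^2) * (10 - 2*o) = -96*g^2*o^3 + 576*g^2*o^2 - 288*g^2*o - 960*g^2 - 36*g*o^4 + 216*g*o^3 - 108*g*o^2 - 360*g*o + 6*o^5 - 36*o^4 + 18*o^3 + 60*o^2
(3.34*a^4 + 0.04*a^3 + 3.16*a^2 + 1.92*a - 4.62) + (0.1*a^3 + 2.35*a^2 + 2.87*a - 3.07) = 3.34*a^4 + 0.14*a^3 + 5.51*a^2 + 4.79*a - 7.69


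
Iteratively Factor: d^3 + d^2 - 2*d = (d - 1)*(d^2 + 2*d) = d*(d - 1)*(d + 2)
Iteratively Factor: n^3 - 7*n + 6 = (n - 1)*(n^2 + n - 6) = (n - 2)*(n - 1)*(n + 3)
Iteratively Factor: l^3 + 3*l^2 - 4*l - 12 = (l + 3)*(l^2 - 4) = (l + 2)*(l + 3)*(l - 2)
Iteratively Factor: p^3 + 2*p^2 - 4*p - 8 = (p - 2)*(p^2 + 4*p + 4) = (p - 2)*(p + 2)*(p + 2)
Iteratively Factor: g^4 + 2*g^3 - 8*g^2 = (g - 2)*(g^3 + 4*g^2) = (g - 2)*(g + 4)*(g^2) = g*(g - 2)*(g + 4)*(g)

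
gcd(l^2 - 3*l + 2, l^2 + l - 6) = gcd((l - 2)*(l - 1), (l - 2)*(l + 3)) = l - 2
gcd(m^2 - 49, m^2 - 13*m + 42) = m - 7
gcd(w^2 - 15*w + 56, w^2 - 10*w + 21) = w - 7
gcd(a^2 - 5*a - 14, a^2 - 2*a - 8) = a + 2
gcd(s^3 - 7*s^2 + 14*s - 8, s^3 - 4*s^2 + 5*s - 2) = s^2 - 3*s + 2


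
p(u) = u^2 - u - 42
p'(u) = 2*u - 1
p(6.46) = -6.73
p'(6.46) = 11.92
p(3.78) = -31.49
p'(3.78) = 6.56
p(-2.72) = -31.88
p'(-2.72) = -6.44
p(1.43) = -41.39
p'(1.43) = 1.86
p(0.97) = -42.03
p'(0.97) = 0.94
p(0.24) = -42.18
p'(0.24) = -0.52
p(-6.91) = 12.66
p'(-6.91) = -14.82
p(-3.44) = -26.73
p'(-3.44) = -7.88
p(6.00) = -12.00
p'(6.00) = 11.00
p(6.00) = -12.00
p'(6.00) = 11.00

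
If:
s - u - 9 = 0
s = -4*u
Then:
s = 36/5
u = -9/5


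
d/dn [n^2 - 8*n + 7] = 2*n - 8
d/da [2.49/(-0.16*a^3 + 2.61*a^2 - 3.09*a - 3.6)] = (1.1952*a^2 - 12.9978*a + 7.6941)/(0.16*a^3 - 2.61*a^2 + 3.09*a + 3.6)^2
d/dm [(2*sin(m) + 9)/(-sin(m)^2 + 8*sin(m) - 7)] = 2*(sin(m)^2 + 9*sin(m) - 43)*cos(m)/(sin(m)^2 - 8*sin(m) + 7)^2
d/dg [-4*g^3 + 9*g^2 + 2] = 6*g*(3 - 2*g)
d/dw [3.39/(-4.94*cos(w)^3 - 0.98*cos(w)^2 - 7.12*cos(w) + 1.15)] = (50.2398*sin(w)^2 - 6.6444*cos(w) - 74.3766)*sin(w)/(4.94*cos(w)^3 + 0.98*cos(w)^2 + 7.12*cos(w) - 1.15)^2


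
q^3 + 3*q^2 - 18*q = q*(q - 3)*(q + 6)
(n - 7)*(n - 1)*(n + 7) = n^3 - n^2 - 49*n + 49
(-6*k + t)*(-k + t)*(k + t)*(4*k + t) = 24*k^4 + 2*k^3*t - 25*k^2*t^2 - 2*k*t^3 + t^4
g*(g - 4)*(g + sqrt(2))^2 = g^4 - 4*g^3 + 2*sqrt(2)*g^3 - 8*sqrt(2)*g^2 + 2*g^2 - 8*g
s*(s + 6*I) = s^2 + 6*I*s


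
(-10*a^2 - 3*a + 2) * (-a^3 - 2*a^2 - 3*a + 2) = 10*a^5 + 23*a^4 + 34*a^3 - 15*a^2 - 12*a + 4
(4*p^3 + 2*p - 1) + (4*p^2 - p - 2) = 4*p^3 + 4*p^2 + p - 3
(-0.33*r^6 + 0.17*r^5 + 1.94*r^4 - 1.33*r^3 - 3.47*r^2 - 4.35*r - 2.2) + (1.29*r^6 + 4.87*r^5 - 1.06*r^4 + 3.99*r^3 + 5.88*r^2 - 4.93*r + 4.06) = 0.96*r^6 + 5.04*r^5 + 0.88*r^4 + 2.66*r^3 + 2.41*r^2 - 9.28*r + 1.86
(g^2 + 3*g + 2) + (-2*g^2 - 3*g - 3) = -g^2 - 1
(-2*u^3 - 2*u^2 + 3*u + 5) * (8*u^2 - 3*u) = -16*u^5 - 10*u^4 + 30*u^3 + 31*u^2 - 15*u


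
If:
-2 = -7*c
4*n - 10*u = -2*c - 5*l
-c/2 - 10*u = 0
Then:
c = 2/7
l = -4*n/5 - 1/7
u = -1/70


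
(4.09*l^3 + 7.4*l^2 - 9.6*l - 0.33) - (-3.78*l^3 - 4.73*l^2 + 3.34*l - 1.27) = 7.87*l^3 + 12.13*l^2 - 12.94*l + 0.94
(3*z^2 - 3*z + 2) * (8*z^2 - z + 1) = 24*z^4 - 27*z^3 + 22*z^2 - 5*z + 2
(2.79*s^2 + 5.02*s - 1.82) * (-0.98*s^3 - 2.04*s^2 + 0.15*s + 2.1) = -2.7342*s^5 - 10.6112*s^4 - 8.0387*s^3 + 10.3248*s^2 + 10.269*s - 3.822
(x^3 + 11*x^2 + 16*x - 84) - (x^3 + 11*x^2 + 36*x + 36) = -20*x - 120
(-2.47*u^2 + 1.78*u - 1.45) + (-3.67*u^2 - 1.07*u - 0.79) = -6.14*u^2 + 0.71*u - 2.24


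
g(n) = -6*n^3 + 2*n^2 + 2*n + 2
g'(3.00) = -148.00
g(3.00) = -136.00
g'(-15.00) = -4108.00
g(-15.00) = 20672.00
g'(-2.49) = -119.56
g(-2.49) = 102.05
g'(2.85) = -132.80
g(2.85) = -114.95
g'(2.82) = -129.86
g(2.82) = -111.01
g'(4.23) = -303.15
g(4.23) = -407.88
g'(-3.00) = -172.00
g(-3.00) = 176.00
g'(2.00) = -62.00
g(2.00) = -34.00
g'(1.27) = -21.95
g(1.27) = -4.52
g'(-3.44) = -224.76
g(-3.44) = 263.03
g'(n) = -18*n^2 + 4*n + 2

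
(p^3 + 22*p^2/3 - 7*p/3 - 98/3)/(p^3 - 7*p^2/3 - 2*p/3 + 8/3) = (3*p^2 + 28*p + 49)/(3*p^2 - p - 4)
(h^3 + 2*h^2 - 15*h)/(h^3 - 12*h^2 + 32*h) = (h^2 + 2*h - 15)/(h^2 - 12*h + 32)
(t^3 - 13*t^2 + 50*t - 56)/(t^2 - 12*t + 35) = (t^2 - 6*t + 8)/(t - 5)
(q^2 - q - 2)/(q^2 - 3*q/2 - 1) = 2*(q + 1)/(2*q + 1)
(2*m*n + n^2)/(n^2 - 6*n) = (2*m + n)/(n - 6)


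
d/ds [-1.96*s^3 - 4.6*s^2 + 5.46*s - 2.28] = -5.88*s^2 - 9.2*s + 5.46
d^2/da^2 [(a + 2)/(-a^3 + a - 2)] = 2*(-(a + 2)*(3*a^2 - 1)^2 + (3*a^2 + 3*a*(a + 2) - 1)*(a^3 - a + 2))/(a^3 - a + 2)^3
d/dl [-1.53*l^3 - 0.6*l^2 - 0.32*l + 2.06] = -4.59*l^2 - 1.2*l - 0.32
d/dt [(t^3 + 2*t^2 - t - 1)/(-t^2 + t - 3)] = (-t^4 + 2*t^3 - 8*t^2 - 14*t + 4)/(t^4 - 2*t^3 + 7*t^2 - 6*t + 9)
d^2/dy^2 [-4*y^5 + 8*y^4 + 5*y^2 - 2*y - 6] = -80*y^3 + 96*y^2 + 10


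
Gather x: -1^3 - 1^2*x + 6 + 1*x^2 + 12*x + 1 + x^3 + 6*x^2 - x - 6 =x^3 + 7*x^2 + 10*x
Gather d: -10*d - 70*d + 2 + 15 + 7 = 24 - 80*d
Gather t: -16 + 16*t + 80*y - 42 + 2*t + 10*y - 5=18*t + 90*y - 63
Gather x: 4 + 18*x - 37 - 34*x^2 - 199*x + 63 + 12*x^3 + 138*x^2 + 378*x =12*x^3 + 104*x^2 + 197*x + 30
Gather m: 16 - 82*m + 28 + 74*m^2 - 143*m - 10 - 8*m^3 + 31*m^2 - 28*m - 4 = -8*m^3 + 105*m^2 - 253*m + 30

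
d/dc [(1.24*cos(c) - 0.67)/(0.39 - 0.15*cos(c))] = -0.3831*sin(c)/(0.15*cos(c) - 0.39)^2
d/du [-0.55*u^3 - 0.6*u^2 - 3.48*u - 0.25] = -1.65*u^2 - 1.2*u - 3.48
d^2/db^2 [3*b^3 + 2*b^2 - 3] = 18*b + 4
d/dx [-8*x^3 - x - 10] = -24*x^2 - 1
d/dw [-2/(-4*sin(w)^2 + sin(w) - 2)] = 2*(1 - 8*sin(w))*cos(w)/(4*sin(w)^2 - sin(w) + 2)^2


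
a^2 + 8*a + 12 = (a + 2)*(a + 6)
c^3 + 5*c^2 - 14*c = c*(c - 2)*(c + 7)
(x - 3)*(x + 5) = x^2 + 2*x - 15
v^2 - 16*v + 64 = (v - 8)^2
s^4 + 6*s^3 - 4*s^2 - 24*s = s*(s - 2)*(s + 2)*(s + 6)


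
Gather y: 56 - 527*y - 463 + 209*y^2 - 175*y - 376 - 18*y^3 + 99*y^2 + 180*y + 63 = -18*y^3 + 308*y^2 - 522*y - 720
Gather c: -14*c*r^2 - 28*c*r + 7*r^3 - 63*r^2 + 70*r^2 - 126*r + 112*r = c*(-14*r^2 - 28*r) + 7*r^3 + 7*r^2 - 14*r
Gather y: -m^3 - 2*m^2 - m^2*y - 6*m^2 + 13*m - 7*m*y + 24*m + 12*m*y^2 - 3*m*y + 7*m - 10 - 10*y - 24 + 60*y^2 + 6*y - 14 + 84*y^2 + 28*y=-m^3 - 8*m^2 + 44*m + y^2*(12*m + 144) + y*(-m^2 - 10*m + 24) - 48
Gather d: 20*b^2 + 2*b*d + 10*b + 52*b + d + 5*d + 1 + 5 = 20*b^2 + 62*b + d*(2*b + 6) + 6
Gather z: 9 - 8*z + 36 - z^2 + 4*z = -z^2 - 4*z + 45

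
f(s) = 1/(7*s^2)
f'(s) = -2/(7*s^3)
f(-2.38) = 0.03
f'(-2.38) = 0.02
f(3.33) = 0.01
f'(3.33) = -0.01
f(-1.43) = 0.07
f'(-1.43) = 0.10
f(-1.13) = 0.11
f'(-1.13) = 0.20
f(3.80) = 0.01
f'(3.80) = -0.01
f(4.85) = 0.01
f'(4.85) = -0.00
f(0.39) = 0.94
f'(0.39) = -4.82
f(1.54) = 0.06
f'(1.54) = -0.08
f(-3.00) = 0.02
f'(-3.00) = 0.01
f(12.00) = 0.00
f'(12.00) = 0.00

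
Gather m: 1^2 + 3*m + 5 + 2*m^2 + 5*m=2*m^2 + 8*m + 6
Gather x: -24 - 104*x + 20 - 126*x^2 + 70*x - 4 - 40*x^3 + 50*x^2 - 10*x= -40*x^3 - 76*x^2 - 44*x - 8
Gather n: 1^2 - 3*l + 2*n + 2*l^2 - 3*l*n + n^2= 2*l^2 - 3*l + n^2 + n*(2 - 3*l) + 1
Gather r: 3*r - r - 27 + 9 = 2*r - 18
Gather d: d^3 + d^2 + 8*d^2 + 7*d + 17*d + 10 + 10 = d^3 + 9*d^2 + 24*d + 20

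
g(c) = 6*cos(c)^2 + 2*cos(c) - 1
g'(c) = -12*sin(c)*cos(c) - 2*sin(c)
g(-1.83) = -1.12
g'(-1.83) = -1.04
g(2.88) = 2.67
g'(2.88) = 2.48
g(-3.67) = 1.75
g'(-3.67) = 4.22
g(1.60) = -1.05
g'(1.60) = -1.65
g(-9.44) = 3.00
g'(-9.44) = 0.15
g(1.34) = -0.23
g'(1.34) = -4.62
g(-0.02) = 7.00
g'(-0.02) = 0.28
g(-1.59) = -1.04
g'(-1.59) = 1.77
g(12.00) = 4.96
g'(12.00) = 6.51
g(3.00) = 2.90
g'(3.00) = 1.39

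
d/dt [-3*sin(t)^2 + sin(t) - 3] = (1 - 6*sin(t))*cos(t)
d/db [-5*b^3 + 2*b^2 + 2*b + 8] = -15*b^2 + 4*b + 2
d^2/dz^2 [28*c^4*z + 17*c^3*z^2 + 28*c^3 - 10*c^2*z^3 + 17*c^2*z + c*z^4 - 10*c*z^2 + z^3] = 34*c^3 - 60*c^2*z + 12*c*z^2 - 20*c + 6*z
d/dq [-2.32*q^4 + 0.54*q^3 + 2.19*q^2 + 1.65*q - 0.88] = -9.28*q^3 + 1.62*q^2 + 4.38*q + 1.65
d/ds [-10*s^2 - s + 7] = -20*s - 1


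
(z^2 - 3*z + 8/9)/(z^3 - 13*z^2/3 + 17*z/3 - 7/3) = (9*z^2 - 27*z + 8)/(3*(3*z^3 - 13*z^2 + 17*z - 7))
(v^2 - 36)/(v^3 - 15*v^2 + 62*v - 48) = (v + 6)/(v^2 - 9*v + 8)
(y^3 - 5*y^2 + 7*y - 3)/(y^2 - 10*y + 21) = (y^2 - 2*y + 1)/(y - 7)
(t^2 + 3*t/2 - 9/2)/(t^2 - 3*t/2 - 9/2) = (-2*t^2 - 3*t + 9)/(-2*t^2 + 3*t + 9)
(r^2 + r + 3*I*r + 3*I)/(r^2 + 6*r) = (r^2 + r + 3*I*r + 3*I)/(r*(r + 6))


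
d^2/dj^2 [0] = 0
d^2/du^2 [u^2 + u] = 2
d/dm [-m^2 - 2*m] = -2*m - 2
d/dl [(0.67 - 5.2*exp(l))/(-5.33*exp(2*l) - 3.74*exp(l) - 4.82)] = (-27.716*exp(2*l) + 7.1422*exp(l) + 27.5698)*exp(l)/(28.4089*exp(4*l) + 39.8684*exp(3*l) + 65.3688*exp(2*l) + 36.0536*exp(l) + 23.2324)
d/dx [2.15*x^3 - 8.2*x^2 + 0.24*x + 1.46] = 6.45*x^2 - 16.4*x + 0.24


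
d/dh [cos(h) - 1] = -sin(h)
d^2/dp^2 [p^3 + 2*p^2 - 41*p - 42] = 6*p + 4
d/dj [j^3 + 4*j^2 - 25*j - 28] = 3*j^2 + 8*j - 25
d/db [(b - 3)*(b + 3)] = 2*b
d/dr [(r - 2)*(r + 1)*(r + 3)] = 3*r^2 + 4*r - 5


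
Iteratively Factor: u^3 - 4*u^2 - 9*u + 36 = (u + 3)*(u^2 - 7*u + 12) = (u - 3)*(u + 3)*(u - 4)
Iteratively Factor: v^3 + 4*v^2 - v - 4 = (v + 4)*(v^2 - 1) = (v - 1)*(v + 4)*(v + 1)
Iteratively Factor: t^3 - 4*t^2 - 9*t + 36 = (t - 3)*(t^2 - t - 12) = (t - 4)*(t - 3)*(t + 3)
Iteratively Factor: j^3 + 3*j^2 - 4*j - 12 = (j + 2)*(j^2 + j - 6) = (j + 2)*(j + 3)*(j - 2)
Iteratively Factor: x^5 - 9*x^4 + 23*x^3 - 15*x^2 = (x - 5)*(x^4 - 4*x^3 + 3*x^2) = (x - 5)*(x - 1)*(x^3 - 3*x^2) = x*(x - 5)*(x - 1)*(x^2 - 3*x) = x*(x - 5)*(x - 3)*(x - 1)*(x)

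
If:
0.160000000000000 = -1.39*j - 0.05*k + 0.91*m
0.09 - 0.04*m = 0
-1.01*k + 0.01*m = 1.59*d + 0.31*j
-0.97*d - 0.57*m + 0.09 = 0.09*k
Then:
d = -1.40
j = 1.29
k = 1.83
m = 2.25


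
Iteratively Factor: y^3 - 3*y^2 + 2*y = (y - 1)*(y^2 - 2*y) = (y - 2)*(y - 1)*(y)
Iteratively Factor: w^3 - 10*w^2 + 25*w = (w - 5)*(w^2 - 5*w) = (w - 5)^2*(w)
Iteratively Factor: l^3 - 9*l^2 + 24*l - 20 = (l - 5)*(l^2 - 4*l + 4) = (l - 5)*(l - 2)*(l - 2)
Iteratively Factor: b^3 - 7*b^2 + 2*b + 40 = (b + 2)*(b^2 - 9*b + 20) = (b - 4)*(b + 2)*(b - 5)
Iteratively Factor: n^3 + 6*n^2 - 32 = (n + 4)*(n^2 + 2*n - 8) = (n + 4)^2*(n - 2)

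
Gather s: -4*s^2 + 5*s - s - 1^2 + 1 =-4*s^2 + 4*s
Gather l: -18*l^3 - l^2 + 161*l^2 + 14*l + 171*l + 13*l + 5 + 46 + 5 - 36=-18*l^3 + 160*l^2 + 198*l + 20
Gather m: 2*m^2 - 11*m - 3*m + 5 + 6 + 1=2*m^2 - 14*m + 12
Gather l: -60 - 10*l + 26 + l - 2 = -9*l - 36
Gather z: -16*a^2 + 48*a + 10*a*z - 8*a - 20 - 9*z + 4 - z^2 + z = -16*a^2 + 40*a - z^2 + z*(10*a - 8) - 16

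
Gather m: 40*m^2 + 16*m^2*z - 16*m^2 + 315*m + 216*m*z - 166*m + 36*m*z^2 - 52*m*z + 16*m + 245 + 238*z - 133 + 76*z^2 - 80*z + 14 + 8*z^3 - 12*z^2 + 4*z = m^2*(16*z + 24) + m*(36*z^2 + 164*z + 165) + 8*z^3 + 64*z^2 + 162*z + 126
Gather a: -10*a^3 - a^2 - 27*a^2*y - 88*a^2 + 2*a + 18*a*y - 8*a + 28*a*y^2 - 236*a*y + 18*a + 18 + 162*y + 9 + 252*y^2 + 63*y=-10*a^3 + a^2*(-27*y - 89) + a*(28*y^2 - 218*y + 12) + 252*y^2 + 225*y + 27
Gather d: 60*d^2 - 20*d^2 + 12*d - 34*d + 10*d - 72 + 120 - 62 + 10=40*d^2 - 12*d - 4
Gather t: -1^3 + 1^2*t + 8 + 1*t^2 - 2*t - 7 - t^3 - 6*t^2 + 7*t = -t^3 - 5*t^2 + 6*t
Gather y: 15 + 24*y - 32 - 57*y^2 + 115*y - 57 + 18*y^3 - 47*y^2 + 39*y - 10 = 18*y^3 - 104*y^2 + 178*y - 84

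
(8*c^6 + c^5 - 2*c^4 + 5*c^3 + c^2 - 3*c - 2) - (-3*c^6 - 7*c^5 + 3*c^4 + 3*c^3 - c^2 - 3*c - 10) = 11*c^6 + 8*c^5 - 5*c^4 + 2*c^3 + 2*c^2 + 8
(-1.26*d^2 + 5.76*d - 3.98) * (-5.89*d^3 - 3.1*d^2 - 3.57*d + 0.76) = 7.4214*d^5 - 30.0204*d^4 + 10.0844*d^3 - 9.1828*d^2 + 18.5862*d - 3.0248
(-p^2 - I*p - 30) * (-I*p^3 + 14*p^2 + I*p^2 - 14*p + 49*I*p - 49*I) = I*p^5 - 15*p^4 - I*p^4 + 15*p^3 - 33*I*p^3 - 371*p^2 + 33*I*p^2 + 371*p - 1470*I*p + 1470*I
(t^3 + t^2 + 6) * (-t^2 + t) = -t^5 + t^3 - 6*t^2 + 6*t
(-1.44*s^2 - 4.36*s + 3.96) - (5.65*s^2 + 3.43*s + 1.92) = -7.09*s^2 - 7.79*s + 2.04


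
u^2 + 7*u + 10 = (u + 2)*(u + 5)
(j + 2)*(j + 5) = j^2 + 7*j + 10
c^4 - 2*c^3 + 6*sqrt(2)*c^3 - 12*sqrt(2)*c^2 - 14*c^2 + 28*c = c*(c - 2)*(c - sqrt(2))*(c + 7*sqrt(2))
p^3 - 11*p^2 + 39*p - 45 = (p - 5)*(p - 3)^2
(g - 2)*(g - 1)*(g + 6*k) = g^3 + 6*g^2*k - 3*g^2 - 18*g*k + 2*g + 12*k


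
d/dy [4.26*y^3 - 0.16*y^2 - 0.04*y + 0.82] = 12.78*y^2 - 0.32*y - 0.04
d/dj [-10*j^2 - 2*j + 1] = -20*j - 2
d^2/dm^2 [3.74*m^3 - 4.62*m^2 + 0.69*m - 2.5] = 22.44*m - 9.24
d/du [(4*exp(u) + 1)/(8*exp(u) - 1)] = -12*exp(u)/(8*exp(u) - 1)^2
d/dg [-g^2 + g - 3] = 1 - 2*g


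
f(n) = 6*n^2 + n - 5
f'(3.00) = 37.00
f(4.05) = 97.46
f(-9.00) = 472.00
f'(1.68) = 21.16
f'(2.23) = 27.76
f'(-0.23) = -1.76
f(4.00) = 95.00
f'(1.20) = 15.40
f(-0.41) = -4.40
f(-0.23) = -4.91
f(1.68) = 13.61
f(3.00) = 52.00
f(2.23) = 27.07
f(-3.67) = 72.14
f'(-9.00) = -107.00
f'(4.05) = 49.60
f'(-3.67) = -43.04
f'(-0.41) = -3.92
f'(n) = 12*n + 1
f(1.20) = 4.84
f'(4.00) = 49.00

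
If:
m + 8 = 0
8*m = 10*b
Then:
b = -32/5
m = -8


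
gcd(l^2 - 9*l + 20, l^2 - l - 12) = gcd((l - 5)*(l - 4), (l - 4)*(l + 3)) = l - 4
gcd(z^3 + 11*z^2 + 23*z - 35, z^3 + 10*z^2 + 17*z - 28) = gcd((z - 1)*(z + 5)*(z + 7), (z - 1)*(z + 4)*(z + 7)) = z^2 + 6*z - 7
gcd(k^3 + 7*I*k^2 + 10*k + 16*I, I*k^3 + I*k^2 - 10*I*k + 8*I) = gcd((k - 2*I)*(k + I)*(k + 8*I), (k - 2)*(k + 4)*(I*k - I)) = 1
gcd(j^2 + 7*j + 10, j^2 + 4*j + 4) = j + 2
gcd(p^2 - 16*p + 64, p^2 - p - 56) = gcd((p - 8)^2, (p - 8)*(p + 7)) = p - 8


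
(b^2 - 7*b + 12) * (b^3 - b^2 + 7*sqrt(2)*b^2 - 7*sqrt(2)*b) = b^5 - 8*b^4 + 7*sqrt(2)*b^4 - 56*sqrt(2)*b^3 + 19*b^3 - 12*b^2 + 133*sqrt(2)*b^2 - 84*sqrt(2)*b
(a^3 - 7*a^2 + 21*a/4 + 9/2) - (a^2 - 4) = a^3 - 8*a^2 + 21*a/4 + 17/2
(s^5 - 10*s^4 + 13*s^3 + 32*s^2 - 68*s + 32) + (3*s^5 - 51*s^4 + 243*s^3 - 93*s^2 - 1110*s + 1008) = 4*s^5 - 61*s^4 + 256*s^3 - 61*s^2 - 1178*s + 1040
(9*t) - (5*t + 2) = 4*t - 2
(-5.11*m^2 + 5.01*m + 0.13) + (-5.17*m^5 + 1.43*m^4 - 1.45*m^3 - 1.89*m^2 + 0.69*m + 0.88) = -5.17*m^5 + 1.43*m^4 - 1.45*m^3 - 7.0*m^2 + 5.7*m + 1.01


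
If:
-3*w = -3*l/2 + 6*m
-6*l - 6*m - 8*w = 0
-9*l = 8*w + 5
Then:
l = 5/3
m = 5/3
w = -5/2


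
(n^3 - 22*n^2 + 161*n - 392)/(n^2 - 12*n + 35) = (n^2 - 15*n + 56)/(n - 5)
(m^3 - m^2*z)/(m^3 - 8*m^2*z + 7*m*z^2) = m/(m - 7*z)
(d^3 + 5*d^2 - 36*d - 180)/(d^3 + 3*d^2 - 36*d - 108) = (d + 5)/(d + 3)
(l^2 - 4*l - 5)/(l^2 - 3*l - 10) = (l + 1)/(l + 2)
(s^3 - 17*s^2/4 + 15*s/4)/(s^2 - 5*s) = (4*s^2 - 17*s + 15)/(4*(s - 5))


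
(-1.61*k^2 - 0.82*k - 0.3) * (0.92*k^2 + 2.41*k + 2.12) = -1.4812*k^4 - 4.6345*k^3 - 5.6654*k^2 - 2.4614*k - 0.636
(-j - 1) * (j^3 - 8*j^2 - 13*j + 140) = -j^4 + 7*j^3 + 21*j^2 - 127*j - 140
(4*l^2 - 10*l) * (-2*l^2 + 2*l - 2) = -8*l^4 + 28*l^3 - 28*l^2 + 20*l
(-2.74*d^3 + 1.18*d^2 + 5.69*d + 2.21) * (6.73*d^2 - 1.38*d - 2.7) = -18.4402*d^5 + 11.7226*d^4 + 44.0633*d^3 + 3.8351*d^2 - 18.4128*d - 5.967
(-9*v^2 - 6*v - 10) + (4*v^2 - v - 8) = -5*v^2 - 7*v - 18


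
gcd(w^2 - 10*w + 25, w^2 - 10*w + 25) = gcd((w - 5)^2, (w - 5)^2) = w^2 - 10*w + 25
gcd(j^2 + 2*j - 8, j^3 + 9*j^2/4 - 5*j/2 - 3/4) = 1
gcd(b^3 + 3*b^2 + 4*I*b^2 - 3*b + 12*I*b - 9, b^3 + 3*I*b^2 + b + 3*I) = b^2 + 4*I*b - 3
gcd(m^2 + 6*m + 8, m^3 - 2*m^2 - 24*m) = m + 4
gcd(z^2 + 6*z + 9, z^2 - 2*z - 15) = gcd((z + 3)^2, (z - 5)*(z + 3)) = z + 3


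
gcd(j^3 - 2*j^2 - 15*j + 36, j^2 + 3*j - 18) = j - 3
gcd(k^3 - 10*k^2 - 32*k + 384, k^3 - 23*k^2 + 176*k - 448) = k^2 - 16*k + 64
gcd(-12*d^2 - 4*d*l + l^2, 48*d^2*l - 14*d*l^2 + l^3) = 6*d - l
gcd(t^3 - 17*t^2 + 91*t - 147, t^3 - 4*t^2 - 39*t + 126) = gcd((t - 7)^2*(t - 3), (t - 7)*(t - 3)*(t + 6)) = t^2 - 10*t + 21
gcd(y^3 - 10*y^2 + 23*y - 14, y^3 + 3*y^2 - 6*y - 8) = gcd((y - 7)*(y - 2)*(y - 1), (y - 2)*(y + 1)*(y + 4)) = y - 2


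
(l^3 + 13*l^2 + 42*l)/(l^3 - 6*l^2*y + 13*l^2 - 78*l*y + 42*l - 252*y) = l/(l - 6*y)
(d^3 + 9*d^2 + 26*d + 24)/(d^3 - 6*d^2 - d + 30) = (d^2 + 7*d + 12)/(d^2 - 8*d + 15)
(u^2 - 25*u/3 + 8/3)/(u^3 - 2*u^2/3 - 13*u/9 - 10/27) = 9*(-3*u^2 + 25*u - 8)/(-27*u^3 + 18*u^2 + 39*u + 10)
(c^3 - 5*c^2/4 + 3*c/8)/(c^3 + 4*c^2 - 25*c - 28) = c*(8*c^2 - 10*c + 3)/(8*(c^3 + 4*c^2 - 25*c - 28))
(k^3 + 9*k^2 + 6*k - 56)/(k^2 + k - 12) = (k^2 + 5*k - 14)/(k - 3)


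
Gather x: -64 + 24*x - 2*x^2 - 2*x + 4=-2*x^2 + 22*x - 60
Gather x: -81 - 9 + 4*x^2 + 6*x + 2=4*x^2 + 6*x - 88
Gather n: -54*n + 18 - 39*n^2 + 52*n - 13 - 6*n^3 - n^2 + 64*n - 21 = -6*n^3 - 40*n^2 + 62*n - 16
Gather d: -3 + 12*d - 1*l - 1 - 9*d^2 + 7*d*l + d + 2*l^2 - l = -9*d^2 + d*(7*l + 13) + 2*l^2 - 2*l - 4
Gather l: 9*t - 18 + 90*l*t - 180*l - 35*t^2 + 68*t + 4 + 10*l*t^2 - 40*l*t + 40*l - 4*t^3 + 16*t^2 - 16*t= l*(10*t^2 + 50*t - 140) - 4*t^3 - 19*t^2 + 61*t - 14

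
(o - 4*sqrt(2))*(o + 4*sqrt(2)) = o^2 - 32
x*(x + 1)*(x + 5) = x^3 + 6*x^2 + 5*x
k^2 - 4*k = k*(k - 4)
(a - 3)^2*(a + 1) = a^3 - 5*a^2 + 3*a + 9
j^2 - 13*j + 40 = (j - 8)*(j - 5)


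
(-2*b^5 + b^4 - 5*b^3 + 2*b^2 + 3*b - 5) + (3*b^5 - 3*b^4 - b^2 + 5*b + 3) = b^5 - 2*b^4 - 5*b^3 + b^2 + 8*b - 2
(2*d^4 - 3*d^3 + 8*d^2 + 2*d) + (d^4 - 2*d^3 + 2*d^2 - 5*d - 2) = 3*d^4 - 5*d^3 + 10*d^2 - 3*d - 2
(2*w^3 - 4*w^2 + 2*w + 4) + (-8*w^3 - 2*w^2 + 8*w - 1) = -6*w^3 - 6*w^2 + 10*w + 3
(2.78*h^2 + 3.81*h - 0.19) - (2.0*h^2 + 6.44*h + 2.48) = 0.78*h^2 - 2.63*h - 2.67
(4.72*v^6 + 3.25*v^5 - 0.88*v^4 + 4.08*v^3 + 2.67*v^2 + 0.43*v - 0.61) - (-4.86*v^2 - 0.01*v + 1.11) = 4.72*v^6 + 3.25*v^5 - 0.88*v^4 + 4.08*v^3 + 7.53*v^2 + 0.44*v - 1.72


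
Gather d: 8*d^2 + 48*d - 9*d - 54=8*d^2 + 39*d - 54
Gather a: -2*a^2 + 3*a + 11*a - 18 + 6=-2*a^2 + 14*a - 12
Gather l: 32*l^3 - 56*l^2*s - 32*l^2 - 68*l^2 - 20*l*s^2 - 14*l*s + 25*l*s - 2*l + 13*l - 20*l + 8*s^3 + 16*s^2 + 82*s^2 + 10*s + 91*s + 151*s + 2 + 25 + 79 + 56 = 32*l^3 + l^2*(-56*s - 100) + l*(-20*s^2 + 11*s - 9) + 8*s^3 + 98*s^2 + 252*s + 162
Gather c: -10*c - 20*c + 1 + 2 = 3 - 30*c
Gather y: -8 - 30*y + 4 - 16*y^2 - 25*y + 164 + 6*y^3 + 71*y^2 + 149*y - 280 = 6*y^3 + 55*y^2 + 94*y - 120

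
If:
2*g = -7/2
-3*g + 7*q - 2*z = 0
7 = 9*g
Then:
No Solution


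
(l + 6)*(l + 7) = l^2 + 13*l + 42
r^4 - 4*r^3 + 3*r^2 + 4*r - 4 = (r - 2)^2*(r - 1)*(r + 1)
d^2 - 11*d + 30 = (d - 6)*(d - 5)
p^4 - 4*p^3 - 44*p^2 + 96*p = p*(p - 8)*(p - 2)*(p + 6)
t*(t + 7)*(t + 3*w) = t^3 + 3*t^2*w + 7*t^2 + 21*t*w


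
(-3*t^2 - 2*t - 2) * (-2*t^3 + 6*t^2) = 6*t^5 - 14*t^4 - 8*t^3 - 12*t^2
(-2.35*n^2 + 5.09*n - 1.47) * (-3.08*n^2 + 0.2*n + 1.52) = 7.238*n^4 - 16.1472*n^3 + 1.9736*n^2 + 7.4428*n - 2.2344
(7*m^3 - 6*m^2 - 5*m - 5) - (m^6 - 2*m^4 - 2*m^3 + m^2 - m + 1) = -m^6 + 2*m^4 + 9*m^3 - 7*m^2 - 4*m - 6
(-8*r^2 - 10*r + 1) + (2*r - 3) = -8*r^2 - 8*r - 2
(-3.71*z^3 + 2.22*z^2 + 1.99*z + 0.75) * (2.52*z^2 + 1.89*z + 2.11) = -9.3492*z^5 - 1.4175*z^4 + 1.3825*z^3 + 10.3353*z^2 + 5.6164*z + 1.5825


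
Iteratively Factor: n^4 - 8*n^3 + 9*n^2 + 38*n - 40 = (n - 5)*(n^3 - 3*n^2 - 6*n + 8) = (n - 5)*(n - 1)*(n^2 - 2*n - 8) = (n - 5)*(n - 1)*(n + 2)*(n - 4)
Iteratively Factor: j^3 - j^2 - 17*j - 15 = (j - 5)*(j^2 + 4*j + 3) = (j - 5)*(j + 1)*(j + 3)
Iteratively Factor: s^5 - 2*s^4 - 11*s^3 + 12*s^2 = (s)*(s^4 - 2*s^3 - 11*s^2 + 12*s) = s^2*(s^3 - 2*s^2 - 11*s + 12) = s^2*(s - 1)*(s^2 - s - 12) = s^2*(s - 4)*(s - 1)*(s + 3)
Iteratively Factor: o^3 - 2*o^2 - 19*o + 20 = (o - 1)*(o^2 - o - 20) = (o - 5)*(o - 1)*(o + 4)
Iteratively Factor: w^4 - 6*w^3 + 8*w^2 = (w)*(w^3 - 6*w^2 + 8*w) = w*(w - 2)*(w^2 - 4*w) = w*(w - 4)*(w - 2)*(w)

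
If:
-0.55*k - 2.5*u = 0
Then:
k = -4.54545454545455*u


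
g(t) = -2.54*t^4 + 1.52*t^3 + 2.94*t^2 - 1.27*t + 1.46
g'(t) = -10.16*t^3 + 4.56*t^2 + 5.88*t - 1.27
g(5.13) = -1481.63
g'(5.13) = -1222.76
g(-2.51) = -101.68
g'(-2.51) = 173.36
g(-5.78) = -3021.44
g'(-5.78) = 2078.99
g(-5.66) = -2779.53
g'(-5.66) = 1953.76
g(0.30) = 1.36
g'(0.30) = 0.63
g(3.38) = -242.06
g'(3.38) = -321.62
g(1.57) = -2.84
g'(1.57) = -20.12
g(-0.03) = 1.50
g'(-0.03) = -1.44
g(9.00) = -15328.69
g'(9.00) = -6985.63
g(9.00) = -15328.69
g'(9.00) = -6985.63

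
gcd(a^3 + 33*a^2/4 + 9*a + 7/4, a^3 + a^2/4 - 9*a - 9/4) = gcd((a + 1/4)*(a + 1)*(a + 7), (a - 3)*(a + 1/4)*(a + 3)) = a + 1/4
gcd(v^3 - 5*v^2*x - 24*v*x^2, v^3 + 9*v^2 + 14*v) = v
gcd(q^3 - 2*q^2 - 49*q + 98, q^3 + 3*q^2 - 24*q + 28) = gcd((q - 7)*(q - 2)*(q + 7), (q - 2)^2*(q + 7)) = q^2 + 5*q - 14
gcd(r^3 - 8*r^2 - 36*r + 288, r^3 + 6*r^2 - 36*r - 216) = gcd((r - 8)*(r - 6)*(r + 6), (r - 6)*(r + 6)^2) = r^2 - 36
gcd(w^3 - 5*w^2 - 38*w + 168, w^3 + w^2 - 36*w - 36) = w + 6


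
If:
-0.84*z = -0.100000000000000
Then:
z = 0.12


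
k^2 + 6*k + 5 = (k + 1)*(k + 5)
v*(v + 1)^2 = v^3 + 2*v^2 + v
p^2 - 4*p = p*(p - 4)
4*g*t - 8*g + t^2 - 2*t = (4*g + t)*(t - 2)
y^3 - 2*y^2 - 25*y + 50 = (y - 5)*(y - 2)*(y + 5)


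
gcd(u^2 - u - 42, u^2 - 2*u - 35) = u - 7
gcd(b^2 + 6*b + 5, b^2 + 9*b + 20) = b + 5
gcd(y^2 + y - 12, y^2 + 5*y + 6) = 1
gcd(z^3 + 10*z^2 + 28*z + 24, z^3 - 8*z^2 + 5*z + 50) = z + 2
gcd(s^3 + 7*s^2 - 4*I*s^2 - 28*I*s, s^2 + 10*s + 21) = s + 7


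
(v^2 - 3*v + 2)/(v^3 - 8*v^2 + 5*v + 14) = (v - 1)/(v^2 - 6*v - 7)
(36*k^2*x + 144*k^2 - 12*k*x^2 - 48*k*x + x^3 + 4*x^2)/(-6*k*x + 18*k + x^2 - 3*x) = (-6*k*x - 24*k + x^2 + 4*x)/(x - 3)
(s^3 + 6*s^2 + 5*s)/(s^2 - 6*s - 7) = s*(s + 5)/(s - 7)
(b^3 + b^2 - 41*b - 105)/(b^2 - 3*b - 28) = (b^2 + 8*b + 15)/(b + 4)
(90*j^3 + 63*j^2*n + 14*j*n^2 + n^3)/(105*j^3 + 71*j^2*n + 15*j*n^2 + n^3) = (6*j + n)/(7*j + n)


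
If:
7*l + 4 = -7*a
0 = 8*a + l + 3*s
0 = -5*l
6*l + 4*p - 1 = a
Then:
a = -4/7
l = 0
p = 3/28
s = 32/21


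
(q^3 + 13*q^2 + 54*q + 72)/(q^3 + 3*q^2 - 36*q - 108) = (q + 4)/(q - 6)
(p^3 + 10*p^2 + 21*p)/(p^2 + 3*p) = p + 7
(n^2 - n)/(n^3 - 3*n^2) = (n - 1)/(n*(n - 3))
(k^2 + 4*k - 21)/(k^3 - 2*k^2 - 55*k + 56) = (k - 3)/(k^2 - 9*k + 8)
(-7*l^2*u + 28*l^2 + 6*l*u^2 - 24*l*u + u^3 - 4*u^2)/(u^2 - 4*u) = -7*l^2/u + 6*l + u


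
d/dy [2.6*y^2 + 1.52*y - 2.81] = 5.2*y + 1.52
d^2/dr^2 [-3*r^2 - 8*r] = -6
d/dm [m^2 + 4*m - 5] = 2*m + 4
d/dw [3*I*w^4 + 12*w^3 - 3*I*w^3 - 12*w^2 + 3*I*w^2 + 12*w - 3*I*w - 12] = 12*I*w^3 + 9*w^2*(4 - I) + 6*w*(-4 + I) + 12 - 3*I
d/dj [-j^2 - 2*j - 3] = -2*j - 2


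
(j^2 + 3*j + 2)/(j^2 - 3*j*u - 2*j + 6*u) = (j^2 + 3*j + 2)/(j^2 - 3*j*u - 2*j + 6*u)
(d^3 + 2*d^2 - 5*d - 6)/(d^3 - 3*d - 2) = (d + 3)/(d + 1)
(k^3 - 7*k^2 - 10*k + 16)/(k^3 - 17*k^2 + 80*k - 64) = (k + 2)/(k - 8)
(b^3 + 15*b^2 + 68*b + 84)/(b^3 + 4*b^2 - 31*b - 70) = (b + 6)/(b - 5)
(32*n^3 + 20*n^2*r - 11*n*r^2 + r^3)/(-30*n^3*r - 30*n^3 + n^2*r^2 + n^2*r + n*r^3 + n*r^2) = (32*n^3 + 20*n^2*r - 11*n*r^2 + r^3)/(n*(-30*n^2*r - 30*n^2 + n*r^2 + n*r + r^3 + r^2))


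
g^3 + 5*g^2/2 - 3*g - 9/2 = (g - 3/2)*(g + 1)*(g + 3)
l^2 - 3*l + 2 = (l - 2)*(l - 1)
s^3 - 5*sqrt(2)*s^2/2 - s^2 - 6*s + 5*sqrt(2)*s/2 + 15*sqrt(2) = (s - 3)*(s + 2)*(s - 5*sqrt(2)/2)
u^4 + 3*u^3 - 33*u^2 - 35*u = u*(u - 5)*(u + 1)*(u + 7)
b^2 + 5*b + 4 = (b + 1)*(b + 4)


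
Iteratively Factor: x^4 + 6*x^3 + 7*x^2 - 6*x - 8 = (x + 4)*(x^3 + 2*x^2 - x - 2) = (x + 1)*(x + 4)*(x^2 + x - 2) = (x + 1)*(x + 2)*(x + 4)*(x - 1)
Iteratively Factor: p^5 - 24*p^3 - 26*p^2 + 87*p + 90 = (p + 3)*(p^4 - 3*p^3 - 15*p^2 + 19*p + 30) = (p + 3)^2*(p^3 - 6*p^2 + 3*p + 10) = (p - 2)*(p + 3)^2*(p^2 - 4*p - 5) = (p - 5)*(p - 2)*(p + 3)^2*(p + 1)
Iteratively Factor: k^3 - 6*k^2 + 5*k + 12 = (k - 4)*(k^2 - 2*k - 3) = (k - 4)*(k + 1)*(k - 3)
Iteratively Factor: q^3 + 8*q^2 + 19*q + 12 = (q + 1)*(q^2 + 7*q + 12) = (q + 1)*(q + 4)*(q + 3)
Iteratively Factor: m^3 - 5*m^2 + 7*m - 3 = (m - 1)*(m^2 - 4*m + 3) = (m - 1)^2*(m - 3)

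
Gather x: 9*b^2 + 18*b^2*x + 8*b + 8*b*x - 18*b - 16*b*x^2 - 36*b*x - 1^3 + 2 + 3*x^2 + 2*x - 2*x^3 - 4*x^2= 9*b^2 - 10*b - 2*x^3 + x^2*(-16*b - 1) + x*(18*b^2 - 28*b + 2) + 1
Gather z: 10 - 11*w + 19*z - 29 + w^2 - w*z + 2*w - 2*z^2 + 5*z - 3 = w^2 - 9*w - 2*z^2 + z*(24 - w) - 22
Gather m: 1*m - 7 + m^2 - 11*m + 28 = m^2 - 10*m + 21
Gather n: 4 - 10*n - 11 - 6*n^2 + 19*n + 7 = -6*n^2 + 9*n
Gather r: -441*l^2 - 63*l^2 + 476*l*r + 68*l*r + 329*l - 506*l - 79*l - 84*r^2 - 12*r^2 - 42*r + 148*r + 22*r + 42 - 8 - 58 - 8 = -504*l^2 - 256*l - 96*r^2 + r*(544*l + 128) - 32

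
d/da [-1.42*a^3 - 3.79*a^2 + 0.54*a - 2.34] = -4.26*a^2 - 7.58*a + 0.54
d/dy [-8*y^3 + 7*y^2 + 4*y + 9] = -24*y^2 + 14*y + 4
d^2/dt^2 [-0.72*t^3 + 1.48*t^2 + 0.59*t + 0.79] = 2.96 - 4.32*t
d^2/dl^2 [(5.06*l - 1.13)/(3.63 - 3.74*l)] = (-2.8421709430404e-14*l - 105.779168)/(3.74*l - 3.63)^3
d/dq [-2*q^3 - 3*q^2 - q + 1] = -6*q^2 - 6*q - 1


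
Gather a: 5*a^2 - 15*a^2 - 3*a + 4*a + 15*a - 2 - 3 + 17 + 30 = -10*a^2 + 16*a + 42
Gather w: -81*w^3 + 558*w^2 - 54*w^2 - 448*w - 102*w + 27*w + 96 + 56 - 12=-81*w^3 + 504*w^2 - 523*w + 140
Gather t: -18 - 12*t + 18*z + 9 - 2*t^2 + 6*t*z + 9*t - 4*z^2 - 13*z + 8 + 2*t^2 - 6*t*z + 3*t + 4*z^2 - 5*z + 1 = 0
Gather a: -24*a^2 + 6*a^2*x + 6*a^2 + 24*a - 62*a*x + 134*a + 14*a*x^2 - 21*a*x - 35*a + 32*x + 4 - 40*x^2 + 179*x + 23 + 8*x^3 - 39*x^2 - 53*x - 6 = a^2*(6*x - 18) + a*(14*x^2 - 83*x + 123) + 8*x^3 - 79*x^2 + 158*x + 21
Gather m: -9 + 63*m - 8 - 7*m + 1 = 56*m - 16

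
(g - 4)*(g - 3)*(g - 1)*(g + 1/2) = g^4 - 15*g^3/2 + 15*g^2 - 5*g/2 - 6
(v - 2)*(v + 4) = v^2 + 2*v - 8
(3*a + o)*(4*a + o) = 12*a^2 + 7*a*o + o^2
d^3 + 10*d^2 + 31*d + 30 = (d + 2)*(d + 3)*(d + 5)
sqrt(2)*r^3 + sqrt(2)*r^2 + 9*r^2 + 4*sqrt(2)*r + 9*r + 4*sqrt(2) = (r + 1)*(r + 4*sqrt(2))*(sqrt(2)*r + 1)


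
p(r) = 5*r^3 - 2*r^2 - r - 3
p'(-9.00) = 1250.00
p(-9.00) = -3801.00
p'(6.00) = 515.00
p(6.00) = 999.00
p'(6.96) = 697.78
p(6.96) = 1578.92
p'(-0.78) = 11.25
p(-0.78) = -5.81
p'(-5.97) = 557.49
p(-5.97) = -1132.19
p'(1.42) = 23.57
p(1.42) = 5.86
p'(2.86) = 110.25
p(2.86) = 94.75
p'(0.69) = 3.38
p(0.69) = -3.00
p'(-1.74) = 51.37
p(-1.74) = -33.66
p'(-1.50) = 38.75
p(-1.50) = -22.88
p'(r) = 15*r^2 - 4*r - 1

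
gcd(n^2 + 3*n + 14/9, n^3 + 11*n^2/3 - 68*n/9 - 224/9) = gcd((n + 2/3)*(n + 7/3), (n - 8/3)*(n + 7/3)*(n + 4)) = n + 7/3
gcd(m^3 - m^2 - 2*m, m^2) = m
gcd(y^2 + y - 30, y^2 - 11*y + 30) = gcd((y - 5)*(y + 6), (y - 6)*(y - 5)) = y - 5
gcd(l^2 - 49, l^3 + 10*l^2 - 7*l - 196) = l + 7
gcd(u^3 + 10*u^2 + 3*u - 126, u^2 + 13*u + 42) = u^2 + 13*u + 42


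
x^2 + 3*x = x*(x + 3)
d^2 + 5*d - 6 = (d - 1)*(d + 6)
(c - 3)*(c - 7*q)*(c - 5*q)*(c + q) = c^4 - 11*c^3*q - 3*c^3 + 23*c^2*q^2 + 33*c^2*q + 35*c*q^3 - 69*c*q^2 - 105*q^3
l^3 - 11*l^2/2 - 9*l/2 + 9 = (l - 6)*(l - 1)*(l + 3/2)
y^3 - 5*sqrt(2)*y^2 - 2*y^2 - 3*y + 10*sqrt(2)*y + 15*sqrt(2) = (y - 3)*(y + 1)*(y - 5*sqrt(2))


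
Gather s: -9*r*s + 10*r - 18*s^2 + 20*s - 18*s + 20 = 10*r - 18*s^2 + s*(2 - 9*r) + 20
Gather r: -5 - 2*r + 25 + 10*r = 8*r + 20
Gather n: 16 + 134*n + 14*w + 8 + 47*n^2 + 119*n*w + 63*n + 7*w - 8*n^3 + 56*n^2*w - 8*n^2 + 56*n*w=-8*n^3 + n^2*(56*w + 39) + n*(175*w + 197) + 21*w + 24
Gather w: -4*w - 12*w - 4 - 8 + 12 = -16*w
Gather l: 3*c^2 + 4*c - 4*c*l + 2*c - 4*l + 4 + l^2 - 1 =3*c^2 + 6*c + l^2 + l*(-4*c - 4) + 3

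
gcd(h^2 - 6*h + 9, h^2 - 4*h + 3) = h - 3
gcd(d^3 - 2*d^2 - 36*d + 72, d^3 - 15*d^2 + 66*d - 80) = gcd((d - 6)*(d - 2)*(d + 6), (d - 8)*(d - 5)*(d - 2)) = d - 2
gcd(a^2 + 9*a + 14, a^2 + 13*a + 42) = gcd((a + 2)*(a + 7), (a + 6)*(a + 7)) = a + 7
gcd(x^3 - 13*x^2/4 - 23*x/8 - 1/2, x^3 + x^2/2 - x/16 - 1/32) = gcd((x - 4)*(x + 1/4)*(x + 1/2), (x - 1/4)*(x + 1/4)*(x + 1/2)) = x^2 + 3*x/4 + 1/8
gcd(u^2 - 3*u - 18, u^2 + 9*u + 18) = u + 3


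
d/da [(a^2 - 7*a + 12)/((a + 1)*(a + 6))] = 2*(7*a^2 - 6*a - 63)/(a^4 + 14*a^3 + 61*a^2 + 84*a + 36)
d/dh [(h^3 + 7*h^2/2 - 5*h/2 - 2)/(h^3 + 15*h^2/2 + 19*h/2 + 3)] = 2*(2*h^2 + 10*h + 23)/(h^4 + 14*h^3 + 61*h^2 + 84*h + 36)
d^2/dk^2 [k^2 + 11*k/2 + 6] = 2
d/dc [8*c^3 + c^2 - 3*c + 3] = 24*c^2 + 2*c - 3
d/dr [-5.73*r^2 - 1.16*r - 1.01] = -11.46*r - 1.16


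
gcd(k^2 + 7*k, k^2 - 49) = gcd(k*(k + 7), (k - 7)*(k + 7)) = k + 7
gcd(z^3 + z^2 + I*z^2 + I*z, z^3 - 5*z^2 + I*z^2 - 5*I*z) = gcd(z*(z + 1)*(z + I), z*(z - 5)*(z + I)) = z^2 + I*z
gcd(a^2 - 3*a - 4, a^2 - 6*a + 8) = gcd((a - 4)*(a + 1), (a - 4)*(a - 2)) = a - 4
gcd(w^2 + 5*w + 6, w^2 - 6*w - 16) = w + 2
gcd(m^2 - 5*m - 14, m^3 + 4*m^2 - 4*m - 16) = m + 2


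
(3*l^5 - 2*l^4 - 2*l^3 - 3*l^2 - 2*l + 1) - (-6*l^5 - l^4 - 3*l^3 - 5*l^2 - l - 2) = 9*l^5 - l^4 + l^3 + 2*l^2 - l + 3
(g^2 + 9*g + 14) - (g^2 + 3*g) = 6*g + 14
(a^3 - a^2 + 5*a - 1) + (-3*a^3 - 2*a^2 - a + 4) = -2*a^3 - 3*a^2 + 4*a + 3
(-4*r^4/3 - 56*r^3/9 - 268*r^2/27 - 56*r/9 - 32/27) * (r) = -4*r^5/3 - 56*r^4/9 - 268*r^3/27 - 56*r^2/9 - 32*r/27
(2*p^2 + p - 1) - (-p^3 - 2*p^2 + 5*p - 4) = p^3 + 4*p^2 - 4*p + 3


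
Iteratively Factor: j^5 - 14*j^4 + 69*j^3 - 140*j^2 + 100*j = (j - 5)*(j^4 - 9*j^3 + 24*j^2 - 20*j) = j*(j - 5)*(j^3 - 9*j^2 + 24*j - 20) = j*(j - 5)^2*(j^2 - 4*j + 4) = j*(j - 5)^2*(j - 2)*(j - 2)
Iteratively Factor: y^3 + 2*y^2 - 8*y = (y - 2)*(y^2 + 4*y) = y*(y - 2)*(y + 4)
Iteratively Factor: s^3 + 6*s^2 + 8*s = (s + 4)*(s^2 + 2*s) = (s + 2)*(s + 4)*(s)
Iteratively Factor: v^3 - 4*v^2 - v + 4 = (v + 1)*(v^2 - 5*v + 4) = (v - 1)*(v + 1)*(v - 4)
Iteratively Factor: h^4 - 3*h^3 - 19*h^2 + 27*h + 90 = (h - 3)*(h^3 - 19*h - 30) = (h - 3)*(h + 2)*(h^2 - 2*h - 15) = (h - 3)*(h + 2)*(h + 3)*(h - 5)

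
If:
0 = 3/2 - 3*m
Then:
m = 1/2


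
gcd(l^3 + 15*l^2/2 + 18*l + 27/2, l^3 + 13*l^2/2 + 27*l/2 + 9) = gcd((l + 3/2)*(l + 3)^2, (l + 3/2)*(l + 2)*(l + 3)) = l^2 + 9*l/2 + 9/2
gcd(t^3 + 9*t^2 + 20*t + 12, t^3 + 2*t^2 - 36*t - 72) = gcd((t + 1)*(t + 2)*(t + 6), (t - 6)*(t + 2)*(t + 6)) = t^2 + 8*t + 12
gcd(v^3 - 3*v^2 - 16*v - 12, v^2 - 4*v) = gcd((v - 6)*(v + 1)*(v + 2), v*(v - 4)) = 1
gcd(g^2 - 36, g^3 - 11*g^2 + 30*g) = g - 6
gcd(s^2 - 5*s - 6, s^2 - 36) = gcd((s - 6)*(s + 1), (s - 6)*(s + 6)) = s - 6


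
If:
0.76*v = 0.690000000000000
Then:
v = 0.91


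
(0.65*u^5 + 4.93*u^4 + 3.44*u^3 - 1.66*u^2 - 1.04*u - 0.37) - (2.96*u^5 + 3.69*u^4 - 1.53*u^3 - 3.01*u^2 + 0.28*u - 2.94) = -2.31*u^5 + 1.24*u^4 + 4.97*u^3 + 1.35*u^2 - 1.32*u + 2.57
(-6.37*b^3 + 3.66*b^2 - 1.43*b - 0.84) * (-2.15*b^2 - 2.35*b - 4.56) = 13.6955*b^5 + 7.1005*b^4 + 23.5207*b^3 - 11.5231*b^2 + 8.4948*b + 3.8304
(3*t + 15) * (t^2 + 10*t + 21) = 3*t^3 + 45*t^2 + 213*t + 315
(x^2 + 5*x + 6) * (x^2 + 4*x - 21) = x^4 + 9*x^3 + 5*x^2 - 81*x - 126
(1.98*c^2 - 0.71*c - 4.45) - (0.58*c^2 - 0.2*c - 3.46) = 1.4*c^2 - 0.51*c - 0.99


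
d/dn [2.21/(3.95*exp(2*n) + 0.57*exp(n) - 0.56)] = (-17.459*exp(n) - 1.2597)*exp(n)/(3.95*exp(2*n) + 0.57*exp(n) - 0.56)^2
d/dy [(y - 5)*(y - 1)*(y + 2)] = 3*y^2 - 8*y - 7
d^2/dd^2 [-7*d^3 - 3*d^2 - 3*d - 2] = -42*d - 6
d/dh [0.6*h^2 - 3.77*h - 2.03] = 1.2*h - 3.77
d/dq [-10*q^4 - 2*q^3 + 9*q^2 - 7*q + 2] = -40*q^3 - 6*q^2 + 18*q - 7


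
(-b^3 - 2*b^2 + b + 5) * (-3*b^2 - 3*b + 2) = 3*b^5 + 9*b^4 + b^3 - 22*b^2 - 13*b + 10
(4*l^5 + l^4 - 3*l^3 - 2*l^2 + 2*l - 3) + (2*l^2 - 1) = 4*l^5 + l^4 - 3*l^3 + 2*l - 4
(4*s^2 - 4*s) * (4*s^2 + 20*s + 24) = 16*s^4 + 64*s^3 + 16*s^2 - 96*s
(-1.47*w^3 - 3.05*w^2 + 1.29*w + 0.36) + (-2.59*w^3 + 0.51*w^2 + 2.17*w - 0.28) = -4.06*w^3 - 2.54*w^2 + 3.46*w + 0.08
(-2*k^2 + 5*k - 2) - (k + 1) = -2*k^2 + 4*k - 3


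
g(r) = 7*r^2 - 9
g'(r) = 14*r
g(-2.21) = 25.19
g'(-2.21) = -30.94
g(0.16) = -8.82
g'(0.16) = 2.24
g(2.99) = 53.58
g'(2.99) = 41.86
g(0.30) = -8.37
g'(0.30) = 4.20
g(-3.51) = 77.24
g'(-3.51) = -49.14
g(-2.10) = 21.87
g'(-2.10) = -29.40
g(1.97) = 18.17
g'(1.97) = 27.58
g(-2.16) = 23.66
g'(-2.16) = -30.24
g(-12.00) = 999.00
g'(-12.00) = -168.00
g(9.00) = 558.00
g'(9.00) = 126.00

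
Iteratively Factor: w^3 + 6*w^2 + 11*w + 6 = (w + 3)*(w^2 + 3*w + 2) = (w + 2)*(w + 3)*(w + 1)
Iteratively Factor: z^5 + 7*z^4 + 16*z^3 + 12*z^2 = (z + 2)*(z^4 + 5*z^3 + 6*z^2) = (z + 2)*(z + 3)*(z^3 + 2*z^2) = z*(z + 2)*(z + 3)*(z^2 + 2*z) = z^2*(z + 2)*(z + 3)*(z + 2)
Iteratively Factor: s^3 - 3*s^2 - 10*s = (s + 2)*(s^2 - 5*s) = s*(s + 2)*(s - 5)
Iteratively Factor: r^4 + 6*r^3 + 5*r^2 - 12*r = (r - 1)*(r^3 + 7*r^2 + 12*r) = (r - 1)*(r + 4)*(r^2 + 3*r) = r*(r - 1)*(r + 4)*(r + 3)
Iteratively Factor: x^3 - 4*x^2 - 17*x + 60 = (x + 4)*(x^2 - 8*x + 15) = (x - 3)*(x + 4)*(x - 5)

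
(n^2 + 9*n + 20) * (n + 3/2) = n^3 + 21*n^2/2 + 67*n/2 + 30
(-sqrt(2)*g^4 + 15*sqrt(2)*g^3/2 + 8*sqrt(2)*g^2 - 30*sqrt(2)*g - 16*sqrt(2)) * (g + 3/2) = -sqrt(2)*g^5 + 6*sqrt(2)*g^4 + 77*sqrt(2)*g^3/4 - 18*sqrt(2)*g^2 - 61*sqrt(2)*g - 24*sqrt(2)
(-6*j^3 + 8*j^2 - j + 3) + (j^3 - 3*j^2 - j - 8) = -5*j^3 + 5*j^2 - 2*j - 5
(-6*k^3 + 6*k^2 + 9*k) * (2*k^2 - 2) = -12*k^5 + 12*k^4 + 30*k^3 - 12*k^2 - 18*k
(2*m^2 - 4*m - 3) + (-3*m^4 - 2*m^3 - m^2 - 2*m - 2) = -3*m^4 - 2*m^3 + m^2 - 6*m - 5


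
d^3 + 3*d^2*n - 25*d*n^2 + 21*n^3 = (d - 3*n)*(d - n)*(d + 7*n)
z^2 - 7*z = z*(z - 7)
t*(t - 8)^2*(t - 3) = t^4 - 19*t^3 + 112*t^2 - 192*t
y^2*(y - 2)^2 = y^4 - 4*y^3 + 4*y^2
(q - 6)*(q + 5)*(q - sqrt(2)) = q^3 - sqrt(2)*q^2 - q^2 - 30*q + sqrt(2)*q + 30*sqrt(2)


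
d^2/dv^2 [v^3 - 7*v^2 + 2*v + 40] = 6*v - 14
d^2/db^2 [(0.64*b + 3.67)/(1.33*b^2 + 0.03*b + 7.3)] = ((0.64*b + 3.67)*(2.66*b + 0.03)*(5.32*b + 0.06) - (5.1072*b + 9.8006)*(1.33*b^2 + 0.03*b + 7.3))/(1.33*b^2 + 0.03*b + 7.3)^3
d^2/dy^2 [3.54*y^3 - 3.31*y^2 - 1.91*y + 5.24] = 21.24*y - 6.62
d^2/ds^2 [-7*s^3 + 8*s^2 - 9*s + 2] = 16 - 42*s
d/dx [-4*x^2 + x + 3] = 1 - 8*x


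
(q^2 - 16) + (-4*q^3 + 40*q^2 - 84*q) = -4*q^3 + 41*q^2 - 84*q - 16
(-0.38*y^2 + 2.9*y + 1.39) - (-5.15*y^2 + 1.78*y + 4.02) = 4.77*y^2 + 1.12*y - 2.63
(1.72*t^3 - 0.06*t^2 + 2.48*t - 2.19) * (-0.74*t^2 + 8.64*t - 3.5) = -1.2728*t^5 + 14.9052*t^4 - 8.3736*t^3 + 23.2578*t^2 - 27.6016*t + 7.665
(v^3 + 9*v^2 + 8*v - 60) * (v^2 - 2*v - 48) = v^5 + 7*v^4 - 58*v^3 - 508*v^2 - 264*v + 2880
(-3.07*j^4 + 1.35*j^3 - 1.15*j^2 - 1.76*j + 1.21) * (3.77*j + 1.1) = -11.5739*j^5 + 1.7125*j^4 - 2.8505*j^3 - 7.9002*j^2 + 2.6257*j + 1.331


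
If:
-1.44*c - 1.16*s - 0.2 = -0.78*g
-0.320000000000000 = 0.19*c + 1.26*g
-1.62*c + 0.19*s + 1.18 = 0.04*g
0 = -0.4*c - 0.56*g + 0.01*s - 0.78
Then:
No Solution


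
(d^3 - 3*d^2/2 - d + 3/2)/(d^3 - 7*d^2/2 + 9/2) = (d - 1)/(d - 3)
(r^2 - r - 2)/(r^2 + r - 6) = (r + 1)/(r + 3)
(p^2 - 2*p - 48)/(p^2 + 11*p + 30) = (p - 8)/(p + 5)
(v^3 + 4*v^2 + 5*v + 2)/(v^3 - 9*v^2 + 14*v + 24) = (v^2 + 3*v + 2)/(v^2 - 10*v + 24)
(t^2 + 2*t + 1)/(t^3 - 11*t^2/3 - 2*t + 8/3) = 3*(t + 1)/(3*t^2 - 14*t + 8)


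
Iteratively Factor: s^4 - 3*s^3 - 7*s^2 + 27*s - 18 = (s - 2)*(s^3 - s^2 - 9*s + 9) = (s - 3)*(s - 2)*(s^2 + 2*s - 3) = (s - 3)*(s - 2)*(s + 3)*(s - 1)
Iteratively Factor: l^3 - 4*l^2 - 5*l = (l)*(l^2 - 4*l - 5) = l*(l - 5)*(l + 1)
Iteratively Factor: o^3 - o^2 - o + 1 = (o + 1)*(o^2 - 2*o + 1) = (o - 1)*(o + 1)*(o - 1)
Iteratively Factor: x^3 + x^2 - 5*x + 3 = (x + 3)*(x^2 - 2*x + 1) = (x - 1)*(x + 3)*(x - 1)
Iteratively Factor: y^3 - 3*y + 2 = (y + 2)*(y^2 - 2*y + 1) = (y - 1)*(y + 2)*(y - 1)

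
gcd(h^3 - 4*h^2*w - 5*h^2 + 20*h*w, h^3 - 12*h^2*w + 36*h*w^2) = h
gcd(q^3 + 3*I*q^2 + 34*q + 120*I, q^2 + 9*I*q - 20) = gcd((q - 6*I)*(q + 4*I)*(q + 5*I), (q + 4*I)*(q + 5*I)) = q^2 + 9*I*q - 20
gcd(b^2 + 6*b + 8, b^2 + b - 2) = b + 2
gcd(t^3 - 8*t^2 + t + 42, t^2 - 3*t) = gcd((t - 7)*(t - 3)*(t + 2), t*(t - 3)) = t - 3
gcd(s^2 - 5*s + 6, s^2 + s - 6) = s - 2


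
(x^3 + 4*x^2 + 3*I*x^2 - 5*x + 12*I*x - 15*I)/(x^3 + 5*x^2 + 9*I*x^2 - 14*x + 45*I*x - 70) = (x^2 + x*(-1 + 3*I) - 3*I)/(x^2 + 9*I*x - 14)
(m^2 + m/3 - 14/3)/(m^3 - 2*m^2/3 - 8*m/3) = (3*m + 7)/(m*(3*m + 4))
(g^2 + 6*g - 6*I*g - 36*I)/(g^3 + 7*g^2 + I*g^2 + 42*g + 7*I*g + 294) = (g + 6)/(g^2 + 7*g*(1 + I) + 49*I)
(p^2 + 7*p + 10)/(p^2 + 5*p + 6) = (p + 5)/(p + 3)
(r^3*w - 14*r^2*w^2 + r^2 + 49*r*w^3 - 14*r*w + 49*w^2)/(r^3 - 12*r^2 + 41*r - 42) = (r^3*w - 14*r^2*w^2 + r^2 + 49*r*w^3 - 14*r*w + 49*w^2)/(r^3 - 12*r^2 + 41*r - 42)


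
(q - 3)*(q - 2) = q^2 - 5*q + 6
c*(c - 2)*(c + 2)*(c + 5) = c^4 + 5*c^3 - 4*c^2 - 20*c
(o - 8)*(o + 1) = o^2 - 7*o - 8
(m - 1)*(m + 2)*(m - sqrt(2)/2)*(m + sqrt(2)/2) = m^4 + m^3 - 5*m^2/2 - m/2 + 1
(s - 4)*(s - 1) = s^2 - 5*s + 4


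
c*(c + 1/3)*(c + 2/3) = c^3 + c^2 + 2*c/9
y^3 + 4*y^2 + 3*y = y*(y + 1)*(y + 3)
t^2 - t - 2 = (t - 2)*(t + 1)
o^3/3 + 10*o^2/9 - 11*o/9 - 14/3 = (o/3 + 1)*(o - 2)*(o + 7/3)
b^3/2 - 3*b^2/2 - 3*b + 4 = (b/2 + 1)*(b - 4)*(b - 1)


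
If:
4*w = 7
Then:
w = 7/4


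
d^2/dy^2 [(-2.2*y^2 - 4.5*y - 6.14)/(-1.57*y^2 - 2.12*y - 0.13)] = (7.53914*y^3 + 88.112796*y^2 + 117.107556*y + 50.278844)/(3.869893*y^6 + 15.676764*y^5 + 22.129935*y^4 + 12.12428*y^3 + 1.832415*y^2 + 0.107484*y + 0.002197)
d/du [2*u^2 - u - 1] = 4*u - 1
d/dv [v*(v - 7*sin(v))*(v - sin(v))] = -8*v^2*cos(v) + 3*v^2 - 16*v*sin(v) + 7*v*sin(2*v) + 7*sin(v)^2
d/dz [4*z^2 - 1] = 8*z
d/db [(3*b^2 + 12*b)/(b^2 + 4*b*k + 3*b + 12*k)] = 3*(-b*(b + 4)*(2*b + 4*k + 3) + 2*(b + 2)*(b^2 + 4*b*k + 3*b + 12*k))/(b^2 + 4*b*k + 3*b + 12*k)^2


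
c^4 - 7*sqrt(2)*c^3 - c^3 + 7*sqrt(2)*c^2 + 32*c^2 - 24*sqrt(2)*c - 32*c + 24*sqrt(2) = (c - 1)*(c - 3*sqrt(2))*(c - 2*sqrt(2))^2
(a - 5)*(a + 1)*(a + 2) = a^3 - 2*a^2 - 13*a - 10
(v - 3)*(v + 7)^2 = v^3 + 11*v^2 + 7*v - 147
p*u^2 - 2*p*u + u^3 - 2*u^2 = u*(p + u)*(u - 2)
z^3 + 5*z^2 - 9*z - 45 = (z - 3)*(z + 3)*(z + 5)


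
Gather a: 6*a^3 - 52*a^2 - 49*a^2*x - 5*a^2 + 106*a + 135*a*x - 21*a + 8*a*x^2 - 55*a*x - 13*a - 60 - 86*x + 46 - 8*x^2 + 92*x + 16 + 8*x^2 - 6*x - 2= 6*a^3 + a^2*(-49*x - 57) + a*(8*x^2 + 80*x + 72)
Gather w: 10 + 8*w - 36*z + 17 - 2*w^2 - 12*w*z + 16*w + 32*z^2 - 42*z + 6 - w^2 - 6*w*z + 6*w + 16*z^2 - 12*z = -3*w^2 + w*(30 - 18*z) + 48*z^2 - 90*z + 33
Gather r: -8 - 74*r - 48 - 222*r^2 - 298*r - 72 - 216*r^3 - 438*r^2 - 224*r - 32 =-216*r^3 - 660*r^2 - 596*r - 160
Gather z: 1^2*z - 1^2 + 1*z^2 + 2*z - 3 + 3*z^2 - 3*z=4*z^2 - 4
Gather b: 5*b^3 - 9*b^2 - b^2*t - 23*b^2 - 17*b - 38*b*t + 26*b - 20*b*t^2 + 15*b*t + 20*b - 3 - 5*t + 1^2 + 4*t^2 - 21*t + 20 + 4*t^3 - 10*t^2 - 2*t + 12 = 5*b^3 + b^2*(-t - 32) + b*(-20*t^2 - 23*t + 29) + 4*t^3 - 6*t^2 - 28*t + 30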